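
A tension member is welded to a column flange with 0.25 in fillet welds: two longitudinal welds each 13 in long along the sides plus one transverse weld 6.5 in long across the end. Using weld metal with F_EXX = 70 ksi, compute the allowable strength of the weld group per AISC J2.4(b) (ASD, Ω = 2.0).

t_e = 0.707 × 0.25 = 0.1767 in.
R_nwl = 0.6 × 70 × 0.1767 × 26 = 193 kip (longitudinal, 2 welds).
R_nwt = 0.6 × 70 × 0.1767 × 6.5 = 48.25 kip (transverse, base value).
(i) R_nwl + R_nwt = 241.3 kip; (ii) 0.85 R_nwl + 1.5 R_nwt = 236.4 kip.
R_n = max = 241.3 kip [governs: (i)]; R_n/Ω = 120.6 kip.

R_n/Ω ≈ 121 kip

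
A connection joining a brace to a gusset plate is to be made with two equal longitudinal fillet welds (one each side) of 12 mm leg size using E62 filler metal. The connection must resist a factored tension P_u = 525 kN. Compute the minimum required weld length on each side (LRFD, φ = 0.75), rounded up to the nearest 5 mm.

E62XX → F_EXX = 620 MPa.
Throat t_e = 0.707 × 12 = 8.484 mm.
φr_n = 0.75 × 0.6 × 620 × 8.484 × 10⁻³ = 2.367 kN/mm.
L_req = P_u / φr_n = 525 / 2.367 = 221.8 mm total.
Per side: 221.8 / 2 = 110.9 mm.
Round up → use L = 115 mm on each side.

L = 115 mm on each side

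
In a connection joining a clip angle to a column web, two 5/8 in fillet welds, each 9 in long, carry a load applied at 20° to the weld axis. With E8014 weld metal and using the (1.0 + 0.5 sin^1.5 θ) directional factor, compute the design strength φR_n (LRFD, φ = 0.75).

φR_n ≈ 315 kips

E80XX → F_EXX = 80 ksi.
t_e = 0.707 × 0.625 = 0.4419 in; A_we = 0.4419 × 18 = 7.954 in².
Directional factor: 1.0 + 0.5 sin^1.5(20°) = 1.1.
F_nw = 0.6 × 80 × 1.1 = 52.8 ksi.
φR_n = 0.75 × 52.8 × 7.954 = 315 kips.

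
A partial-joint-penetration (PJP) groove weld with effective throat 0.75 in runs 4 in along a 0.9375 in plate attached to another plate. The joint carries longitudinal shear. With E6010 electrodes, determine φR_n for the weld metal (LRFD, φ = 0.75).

E60XX → F_EXX = 60 ksi.
Effective throat (given) t_e = 0.75 in.
A_we = 0.75 × 4 = 3 in².
F_nw = 0.6 F_EXX = 36 ksi.
φR_n = 0.75 × 36 × 3 = 81 kips.

φR_n ≈ 81 kips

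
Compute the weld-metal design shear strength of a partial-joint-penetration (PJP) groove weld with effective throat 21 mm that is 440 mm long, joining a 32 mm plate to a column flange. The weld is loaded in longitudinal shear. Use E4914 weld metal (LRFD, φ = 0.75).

E49XX → F_EXX = 490 MPa.
Effective throat (given) t_e = 21 mm.
A_we = 21 × 440 = 9240 mm².
F_nw = 0.6 F_EXX = 294 MPa.
φR_n = 0.75 × 294 × 9240 × 10⁻³ = 2037 kN.

φR_n ≈ 2040 kN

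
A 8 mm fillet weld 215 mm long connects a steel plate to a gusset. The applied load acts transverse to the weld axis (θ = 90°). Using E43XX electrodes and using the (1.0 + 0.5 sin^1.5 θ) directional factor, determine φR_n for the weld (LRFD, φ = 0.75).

φR_n ≈ 353 kN

E43XX → F_EXX = 430 MPa.
t_e = 0.707 × 8 = 5.656 mm; A_we = 5.656 × 215 = 1216 mm².
Directional factor: 1.0 + 0.5 sin^1.5(90°) = 1.5.
F_nw = 0.6 × 430 × 1.5 = 387 MPa.
φR_n = 0.75 × 387 × 1216 × 10⁻³ = 353 kN.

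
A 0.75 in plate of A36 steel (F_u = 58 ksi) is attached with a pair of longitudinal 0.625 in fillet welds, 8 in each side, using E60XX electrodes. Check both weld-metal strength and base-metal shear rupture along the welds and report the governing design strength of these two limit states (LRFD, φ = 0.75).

E60XX → F_EXX = 60 ksi.
t_e = 0.707 × 0.625 = 0.4419 in; L = 16 in.
Weld metal: φR_n = 0.75 × 0.6 × 60 × 0.4419 × 16 = 190.9 kips.
Base metal (shear rupture): φR_n = 0.75 × 0.6 × 58 × 0.75 × 16 = 313.2 kips.
Governing: weld metal.

φR_n ≈ 191 kips (weld metal governs)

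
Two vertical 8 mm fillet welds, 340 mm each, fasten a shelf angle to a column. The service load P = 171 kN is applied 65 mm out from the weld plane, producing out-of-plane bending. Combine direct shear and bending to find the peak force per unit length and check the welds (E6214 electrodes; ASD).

f_max ≈ 383 N/mm; adequate

E62XX → F_EXX = 620 MPa.
L_w = 2 × 340 = 680 mm; section modulus (unit throat) S = 2 × L²/6 = 38530 mm².
Direct shear f_v = P/L_w = 171×10³/680 = 251.5 N/mm.
Moment M = P × e = 171×10³ × 65 = 11115000 N·mm; bending f_b = M/S = 288.5 N/mm.
f_max = √(f_v² + f_b²) = √(251.5² + 288.5²) = 382.7 N/mm.
r_n/Ω = (1/2.0) × 0.6 × 620 × (0.707 × 8) = 1052 N/mm → adequate.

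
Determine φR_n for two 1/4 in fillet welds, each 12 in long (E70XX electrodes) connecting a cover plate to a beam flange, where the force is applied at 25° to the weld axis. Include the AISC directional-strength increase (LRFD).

E70XX → F_EXX = 70 ksi.
t_e = 0.707 × 0.25 = 0.1767 in; A_we = 0.1767 × 24 = 4.242 in².
Directional factor: 1.0 + 0.5 sin^1.5(25°) = 1.137.
F_nw = 0.6 × 70 × 1.137 = 47.77 ksi.
φR_n = 0.75 × 47.77 × 4.242 = 152 kip.

φR_n ≈ 152 kip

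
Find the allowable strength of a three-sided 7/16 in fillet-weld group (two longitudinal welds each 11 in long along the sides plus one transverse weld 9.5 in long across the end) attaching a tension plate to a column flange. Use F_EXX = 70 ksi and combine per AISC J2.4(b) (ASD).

R_n/Ω ≈ 214 kips

t_e = 0.707 × 0.4375 = 0.3093 in.
R_nwl = 0.6 × 70 × 0.3093 × 22 = 285.8 kips (longitudinal, 2 welds).
R_nwt = 0.6 × 70 × 0.3093 × 9.5 = 123.4 kips (transverse, base value).
(i) R_nwl + R_nwt = 409.2 kips; (ii) 0.85 R_nwl + 1.5 R_nwt = 428.1 kips.
R_n = max = 428.1 kips [governs: (ii)]; R_n/Ω = 214 kips.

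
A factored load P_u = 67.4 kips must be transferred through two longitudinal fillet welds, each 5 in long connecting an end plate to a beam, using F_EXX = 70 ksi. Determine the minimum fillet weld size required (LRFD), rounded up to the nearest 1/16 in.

Total weld length L = 10 in.
Required throat t_e = P_u / (φ × 0.6 F_EXX × L) = 67.4 / (0.75 × 0.6 × 70 × 10) = 0.214 in.
Required leg w = t_e / 0.707 = 0.3026 in → use 5/16 in.

w = 5/16 in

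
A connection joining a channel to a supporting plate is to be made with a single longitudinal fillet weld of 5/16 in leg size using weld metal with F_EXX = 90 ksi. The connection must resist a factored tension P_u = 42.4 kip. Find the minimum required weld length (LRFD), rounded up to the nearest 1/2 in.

L = 5 in

Throat t_e = 0.707 × 0.3125 = 0.2209 in.
φr_n = 0.75 × 0.6 × 90 × 0.2209 = 8.948 kip/in.
L_req = P_u / φr_n = 42.4 / 8.948 = 4.739 in total.
Round up → use L = 5 in.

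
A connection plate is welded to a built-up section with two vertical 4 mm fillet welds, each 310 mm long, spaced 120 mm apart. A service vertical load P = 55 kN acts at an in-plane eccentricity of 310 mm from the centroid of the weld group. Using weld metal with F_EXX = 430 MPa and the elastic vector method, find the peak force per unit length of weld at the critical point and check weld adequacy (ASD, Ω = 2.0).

f_max ≈ 434 N/mm; NOT adequate

Total weld length L_w = 620 mm. Treat welds as unit-width lines.
Polar moment about centroid: J = 2[d³/12 + d(b/2)²] = 2[310³/12 + 310×60²] = 7197000 mm³.
Direct shear f_v = P/L_w = 55×10³ / 620 = 88.71 N/mm (vertical).
Torsion M = P·e = 55×10³ × 310 = 17050000 N·mm.
Critical point at (x, y) = (60, 155) from centroid. f_tx = M·y/J = 367.2 N/mm; f_ty = M·x/J = 142.1 N/mm.
Resultant f_max = √[f_tx² + (f_v + f_ty)²] = √[367.2² + (88.71 + 142.1)²] = 433.7 N/mm.
Capacity per unit length: r_n/Ω = (1/2.0) × 0.6 × 430 × (0.707 × 4) = 364.8 N/mm.
433.7 > 364.8 → NOT adequate.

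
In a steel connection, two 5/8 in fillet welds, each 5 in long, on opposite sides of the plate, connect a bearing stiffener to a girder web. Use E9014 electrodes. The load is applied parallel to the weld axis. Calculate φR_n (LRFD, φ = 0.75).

φR_n ≈ 179 kips

E90XX → F_EXX = 90 ksi.
Effective throat t_e = 0.707 × 0.625 = 0.4419 in.
Total length L = 10 in; A_we = 0.4419 × 10 = 4.419 in².
F_nw = 0.6 F_EXX = 0.6 × 90 = 54 ksi.
φR_n = 0.75 × 54 × 4.419 = 179 kips.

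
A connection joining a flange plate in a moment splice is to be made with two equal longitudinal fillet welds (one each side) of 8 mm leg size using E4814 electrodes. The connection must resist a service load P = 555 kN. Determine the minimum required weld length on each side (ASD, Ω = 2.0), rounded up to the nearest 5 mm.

E48XX → F_EXX = 480 MPa.
Throat t_e = 0.707 × 8 = 5.656 mm.
r_n/Ω = (0.6 × 480 × 5.656) / 2.0 = 814.5 N/mm = 0.8145 kN/mm.
L_req = P / (r_n/Ω) = 555 / 0.8145 = 681.4 mm total.
Per side: 681.4 / 2 = 340.7 mm.
Round up → use L = 345 mm on each side.

L = 345 mm on each side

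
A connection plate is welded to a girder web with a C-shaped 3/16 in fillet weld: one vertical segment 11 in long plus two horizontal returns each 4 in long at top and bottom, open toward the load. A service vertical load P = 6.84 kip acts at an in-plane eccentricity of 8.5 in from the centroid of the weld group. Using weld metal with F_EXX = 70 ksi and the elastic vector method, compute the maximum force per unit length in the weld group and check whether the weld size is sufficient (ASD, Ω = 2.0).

Total weld length L_w = 19 in. Treat welds as unit-width lines.
Centroid: x̄ = 2×4×2 / 19 = 0.8421 in from the vertical weld.
Polar moment about centroid: J = I_x + I_y = [11³/12 + 2×4×5.5²] + [11×0.8421² + 2(4³/12 + 4×1.158²)] = 382.1 in³.
Direct shear f_v = P/L_w = 6.84 / 19 = 0.36 kip/in (vertical).
Torsion M = P·e = 6.84 × 8.5 = 58.14 kip·in.
Critical point at (x, y) = (3.158, 5.5) from centroid. f_tx = M·y/J = 0.8369 kip/in; f_ty = M·x/J = 0.4805 kip/in.
Resultant f_max = √[f_tx² + (f_v + f_ty)²] = √[0.8369² + (0.36 + 0.4805)²] = 1.186 kip/in.
Capacity per unit length: r_n/Ω = (1/2.0) × 0.6 × 70 × (0.707 × 0.1875) = 2.784 kip/in.
1.186 ≤ 2.784 → adequate.

f_max ≈ 1.19 kip/in; adequate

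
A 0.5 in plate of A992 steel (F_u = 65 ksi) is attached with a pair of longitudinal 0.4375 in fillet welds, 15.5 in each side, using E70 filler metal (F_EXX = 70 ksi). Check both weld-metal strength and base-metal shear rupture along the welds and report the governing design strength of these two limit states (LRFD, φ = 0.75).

t_e = 0.707 × 0.4375 = 0.3093 in; L = 31 in.
Weld metal: φR_n = 0.75 × 0.6 × 70 × 0.3093 × 31 = 302 kips.
Base metal (shear rupture): φR_n = 0.75 × 0.6 × 65 × 0.5 × 31 = 453.4 kips.
Governing: weld metal.

φR_n ≈ 302 kips (weld metal governs)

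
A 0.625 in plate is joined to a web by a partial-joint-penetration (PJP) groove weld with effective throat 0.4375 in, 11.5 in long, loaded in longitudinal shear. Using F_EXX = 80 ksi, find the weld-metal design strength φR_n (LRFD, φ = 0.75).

Effective throat (given) t_e = 0.4375 in.
A_we = 0.4375 × 11.5 = 5.031 in².
F_nw = 0.6 F_EXX = 48 ksi.
φR_n = 0.75 × 48 × 5.031 = 181.1 kips.

φR_n ≈ 181 kips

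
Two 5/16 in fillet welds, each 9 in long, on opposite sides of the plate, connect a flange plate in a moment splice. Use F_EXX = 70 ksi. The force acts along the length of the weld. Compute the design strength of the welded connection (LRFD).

φR_n ≈ 125 kip

Effective throat t_e = 0.707 × 0.3125 = 0.2209 in.
Total length L = 18 in; A_we = 0.2209 × 18 = 3.977 in².
F_nw = 0.6 F_EXX = 0.6 × 70 = 42 ksi.
φR_n = 0.75 × 42 × 3.977 = 125.3 kip.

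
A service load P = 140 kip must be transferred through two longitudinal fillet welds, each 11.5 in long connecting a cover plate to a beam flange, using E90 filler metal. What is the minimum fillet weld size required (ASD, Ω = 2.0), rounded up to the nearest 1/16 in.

w = 3/8 in

E90XX → F_EXX = 90 ksi.
Total weld length L = 23 in.
Required throat t_e = P × Ω / (0.6 F_EXX × L) = 140 × 2.0 / (0.6 × 90 × 23) = 0.2254 in.
Required leg w = t_e / 0.707 = 0.3189 in → use 3/8 in.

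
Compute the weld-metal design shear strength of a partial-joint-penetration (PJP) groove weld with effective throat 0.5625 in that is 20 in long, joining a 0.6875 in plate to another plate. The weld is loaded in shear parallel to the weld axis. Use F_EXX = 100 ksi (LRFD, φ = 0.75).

Effective throat (given) t_e = 0.5625 in.
A_we = 0.5625 × 20 = 11.25 in².
F_nw = 0.6 F_EXX = 60 ksi.
φR_n = 0.75 × 60 × 11.25 = 506.2 kips.

φR_n ≈ 506 kips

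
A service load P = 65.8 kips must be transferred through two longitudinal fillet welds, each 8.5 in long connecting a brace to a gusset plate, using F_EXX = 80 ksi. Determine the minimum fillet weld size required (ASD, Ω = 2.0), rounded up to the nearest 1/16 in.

Total weld length L = 17 in.
Required throat t_e = P × Ω / (0.6 F_EXX × L) = 65.8 × 2.0 / (0.6 × 80 × 17) = 0.1613 in.
Required leg w = t_e / 0.707 = 0.2281 in → use 1/4 in.

w = 1/4 in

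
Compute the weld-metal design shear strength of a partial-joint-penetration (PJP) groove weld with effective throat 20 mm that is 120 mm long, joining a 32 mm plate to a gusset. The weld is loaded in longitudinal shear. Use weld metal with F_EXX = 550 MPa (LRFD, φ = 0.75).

φR_n ≈ 594 kN

Effective throat (given) t_e = 20 mm.
A_we = 20 × 120 = 2400 mm².
F_nw = 0.6 F_EXX = 330 MPa.
φR_n = 0.75 × 330 × 2400 × 10⁻³ = 594 kN.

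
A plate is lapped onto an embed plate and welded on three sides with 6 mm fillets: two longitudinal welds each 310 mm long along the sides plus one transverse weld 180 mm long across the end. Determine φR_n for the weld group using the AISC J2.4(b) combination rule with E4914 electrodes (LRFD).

E49XX → F_EXX = 490 MPa.
t_e = 0.707 × 6 = 4.242 mm.
R_nwl = 0.6 × 490 × 4.242 × 620 × 10⁻³ = 773.2 kN (longitudinal, 2 welds).
R_nwt = 0.6 × 490 × 4.242 × 180 × 10⁻³ = 224.5 kN (transverse, base value).
(i) R_nwl + R_nwt = 997.7 kN; (ii) 0.85 R_nwl + 1.5 R_nwt = 994 kN.
R_n = max = 997.7 kN [governs: (i)]; φR_n = 748.3 kN.

φR_n ≈ 748 kN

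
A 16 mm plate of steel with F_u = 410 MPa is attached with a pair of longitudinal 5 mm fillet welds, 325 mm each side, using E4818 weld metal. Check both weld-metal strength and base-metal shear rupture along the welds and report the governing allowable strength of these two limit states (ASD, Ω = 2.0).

E48XX → F_EXX = 480 MPa.
t_e = 0.707 × 5 = 3.535 mm; L = 650 mm.
Weld metal: R_n/Ω = (1/2.0) × 0.6 × 480 × 3.535 × 650 × 10⁻³ = 330.9 kN.
Base metal (shear rupture): R_n/Ω = (1/2.0) × 0.6 × 410 × 16 × 650 × 10⁻³ = 1279 kN.
Governing: weld metal.

R_n/Ω ≈ 331 kN (weld metal governs)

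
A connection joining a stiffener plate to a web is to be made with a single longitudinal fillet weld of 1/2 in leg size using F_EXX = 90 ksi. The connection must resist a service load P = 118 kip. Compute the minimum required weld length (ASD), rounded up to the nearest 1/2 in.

Throat t_e = 0.707 × 0.5 = 0.3535 in.
r_n/Ω = (0.6 × 90 × 0.3535) / 2.0 = 9.544 kip/in.
L_req = P / (r_n/Ω) = 118 / 9.544 = 12.36 in total.
Round up → use L = 12.5 in.

L = 12.5 in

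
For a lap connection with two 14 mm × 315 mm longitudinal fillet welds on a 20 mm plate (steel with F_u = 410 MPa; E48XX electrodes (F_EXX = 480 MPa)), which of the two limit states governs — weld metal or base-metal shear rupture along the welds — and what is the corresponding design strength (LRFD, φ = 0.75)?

φR_n ≈ 1350 kN (weld metal governs)

t_e = 0.707 × 14 = 9.898 mm; L = 630 mm.
Weld metal: φR_n = 0.75 × 0.6 × 480 × 9.898 × 630 × 10⁻³ = 1347 kN.
Base metal (shear rupture): φR_n = 0.75 × 0.6 × 410 × 20 × 630 × 10⁻³ = 2325 kN.
Governing: weld metal.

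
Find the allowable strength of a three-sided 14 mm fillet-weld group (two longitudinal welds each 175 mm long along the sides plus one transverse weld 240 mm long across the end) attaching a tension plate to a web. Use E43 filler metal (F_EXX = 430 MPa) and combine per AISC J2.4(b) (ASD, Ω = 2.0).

R_n/Ω ≈ 840 kN

t_e = 0.707 × 14 = 9.898 mm.
R_nwl = 0.6 × 430 × 9.898 × 350 × 10⁻³ = 893.8 kN (longitudinal, 2 welds).
R_nwt = 0.6 × 430 × 9.898 × 240 × 10⁻³ = 612.9 kN (transverse, base value).
(i) R_nwl + R_nwt = 1507 kN; (ii) 0.85 R_nwl + 1.5 R_nwt = 1679 kN.
R_n = max = 1679 kN [governs: (ii)]; R_n/Ω = 839.5 kN.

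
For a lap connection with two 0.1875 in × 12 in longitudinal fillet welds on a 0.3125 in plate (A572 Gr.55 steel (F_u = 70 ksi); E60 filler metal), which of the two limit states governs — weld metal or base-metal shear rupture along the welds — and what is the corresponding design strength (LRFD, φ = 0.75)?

E60XX → F_EXX = 60 ksi.
t_e = 0.707 × 0.1875 = 0.1326 in; L = 24 in.
Weld metal: φR_n = 0.75 × 0.6 × 60 × 0.1326 × 24 = 85.9 kip.
Base metal (shear rupture): φR_n = 0.75 × 0.6 × 70 × 0.3125 × 24 = 236.2 kip.
Governing: weld metal.

φR_n ≈ 85.9 kip (weld metal governs)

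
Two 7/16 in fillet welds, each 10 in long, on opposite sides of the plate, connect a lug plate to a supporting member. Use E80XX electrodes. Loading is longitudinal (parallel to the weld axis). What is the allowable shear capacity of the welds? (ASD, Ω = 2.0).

E80XX → F_EXX = 80 ksi.
Effective throat t_e = 0.707 × 0.4375 = 0.3093 in.
Total length L = 20 in; A_we = 0.3093 × 20 = 6.186 in².
F_nw = 0.6 F_EXX = 0.6 × 80 = 48 ksi.
R_n = 48 × 6.186 = 296.9 kip; R_n/Ω = 296.9/2.0 = 148.5 kip.

R_n/Ω ≈ 148 kip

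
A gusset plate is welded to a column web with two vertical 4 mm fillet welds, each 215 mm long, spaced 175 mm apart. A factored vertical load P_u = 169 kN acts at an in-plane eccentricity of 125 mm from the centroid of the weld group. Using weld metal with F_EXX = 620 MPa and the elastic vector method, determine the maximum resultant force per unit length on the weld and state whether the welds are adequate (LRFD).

f_max ≈ 893 N/mm; NOT adequate

Total weld length L_w = 430 mm. Treat welds as unit-width lines.
Polar moment about centroid: J = 2[d³/12 + d(b/2)²] = 2[215³/12 + 215×87.5²] = 4949000 mm³.
Direct shear f_v = P/L_w = 169×10³ / 430 = 393 N/mm (vertical).
Torsion M = P·e = 169×10³ × 125 = 21125000 N·mm.
Critical point at (x, y) = (87.5, 107.5) from centroid. f_tx = M·y/J = 458.9 N/mm; f_ty = M·x/J = 373.5 N/mm.
Resultant f_max = √[f_tx² + (f_v + f_ty)²] = √[458.9² + (393 + 373.5)²] = 893.4 N/mm.
Capacity per unit length: φr_n = 0.75 × 0.6 × 620 × (0.707 × 4) = 789 N/mm.
893.4 > 789 → NOT adequate.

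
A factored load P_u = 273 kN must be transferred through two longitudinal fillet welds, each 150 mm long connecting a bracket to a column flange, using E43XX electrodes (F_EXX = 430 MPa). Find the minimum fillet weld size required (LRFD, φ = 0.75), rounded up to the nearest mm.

w = 7 mm

Total weld length L = 300 mm.
Required throat t_e = P_u / (φ × 0.6 F_EXX × L) = 273 / (0.75 × 0.6 × 430 × 300 × 10⁻³) = 4.703 mm.
Required leg w = t_e / 0.707 = 6.652 mm → use 7 mm.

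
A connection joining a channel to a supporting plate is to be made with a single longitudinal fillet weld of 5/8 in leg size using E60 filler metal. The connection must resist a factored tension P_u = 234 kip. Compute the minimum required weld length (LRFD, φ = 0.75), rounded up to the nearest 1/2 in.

E60XX → F_EXX = 60 ksi.
Throat t_e = 0.707 × 0.625 = 0.4419 in.
φr_n = 0.75 × 0.6 × 60 × 0.4419 = 11.93 kip/in.
L_req = P_u / φr_n = 234 / 11.93 = 19.61 in total.
Round up → use L = 20 in.

L = 20 in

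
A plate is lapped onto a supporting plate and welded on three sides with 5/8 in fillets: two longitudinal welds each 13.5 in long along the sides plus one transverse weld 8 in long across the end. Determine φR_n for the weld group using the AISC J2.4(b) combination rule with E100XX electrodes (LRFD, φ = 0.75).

E100XX → F_EXX = 100 ksi.
t_e = 0.707 × 0.625 = 0.4419 in.
R_nwl = 0.6 × 100 × 0.4419 × 27 = 715.8 kips (longitudinal, 2 welds).
R_nwt = 0.6 × 100 × 0.4419 × 8 = 212.1 kips (transverse, base value).
(i) R_nwl + R_nwt = 927.9 kips; (ii) 0.85 R_nwl + 1.5 R_nwt = 926.6 kips.
R_n = max = 927.9 kips [governs: (i)]; φR_n = 696 kips.

φR_n ≈ 696 kips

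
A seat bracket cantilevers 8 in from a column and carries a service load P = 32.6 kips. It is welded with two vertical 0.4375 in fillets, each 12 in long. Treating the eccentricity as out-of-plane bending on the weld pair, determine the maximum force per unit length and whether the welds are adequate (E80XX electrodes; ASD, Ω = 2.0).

E80XX → F_EXX = 80 ksi.
L_w = 2 × 12 = 24 in; section modulus (unit throat) S = 2 × L²/6 = 48 in².
Direct shear f_v = P/L_w = 32.6/24 = 1.358 kip/in.
Moment M = P × e = 32.6 × 8 = 260.8 kip·in; bending f_b = M/S = 5.433 kip/in.
f_max = √(f_v² + f_b²) = √(1.358² + 5.433²) = 5.601 kip/in.
r_n/Ω = (1/2.0) × 0.6 × 80 × (0.707 × 0.4375) = 7.423 kip/in → adequate.

f_max ≈ 5.6 kip/in; adequate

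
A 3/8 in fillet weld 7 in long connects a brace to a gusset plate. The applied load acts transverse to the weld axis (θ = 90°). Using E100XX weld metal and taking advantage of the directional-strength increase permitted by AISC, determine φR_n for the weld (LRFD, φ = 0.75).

φR_n ≈ 125 kip

E100XX → F_EXX = 100 ksi.
t_e = 0.707 × 0.375 = 0.2651 in; A_we = 0.2651 × 7 = 1.856 in².
Directional factor: 1.0 + 0.5 sin^1.5(90°) = 1.5.
F_nw = 0.6 × 100 × 1.5 = 90 ksi.
φR_n = 0.75 × 90 × 1.856 = 125.3 kip.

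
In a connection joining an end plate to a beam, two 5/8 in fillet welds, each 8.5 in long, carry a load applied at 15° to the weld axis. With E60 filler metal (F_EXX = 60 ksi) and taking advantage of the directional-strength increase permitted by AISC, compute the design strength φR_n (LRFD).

φR_n ≈ 216 kip

t_e = 0.707 × 0.625 = 0.4419 in; A_we = 0.4419 × 17 = 7.512 in².
Directional factor: 1.0 + 0.5 sin^1.5(15°) = 1.066.
F_nw = 0.6 × 60 × 1.066 = 38.37 ksi.
φR_n = 0.75 × 38.37 × 7.512 = 216.2 kip.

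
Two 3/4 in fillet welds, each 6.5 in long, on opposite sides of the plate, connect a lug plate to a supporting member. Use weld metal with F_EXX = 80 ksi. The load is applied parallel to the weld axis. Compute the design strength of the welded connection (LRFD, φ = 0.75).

φR_n ≈ 248 kips

Effective throat t_e = 0.707 × 0.75 = 0.5302 in.
Total length L = 13 in; A_we = 0.5302 × 13 = 6.893 in².
F_nw = 0.6 F_EXX = 0.6 × 80 = 48 ksi.
φR_n = 0.75 × 48 × 6.893 = 248.2 kips.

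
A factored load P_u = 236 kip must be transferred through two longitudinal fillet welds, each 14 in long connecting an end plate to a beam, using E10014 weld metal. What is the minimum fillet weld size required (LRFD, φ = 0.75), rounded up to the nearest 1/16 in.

E100XX → F_EXX = 100 ksi.
Total weld length L = 28 in.
Required throat t_e = P_u / (φ × 0.6 F_EXX × L) = 236 / (0.75 × 0.6 × 100 × 28) = 0.1873 in.
Required leg w = t_e / 0.707 = 0.2649 in → use 5/16 in.

w = 5/16 in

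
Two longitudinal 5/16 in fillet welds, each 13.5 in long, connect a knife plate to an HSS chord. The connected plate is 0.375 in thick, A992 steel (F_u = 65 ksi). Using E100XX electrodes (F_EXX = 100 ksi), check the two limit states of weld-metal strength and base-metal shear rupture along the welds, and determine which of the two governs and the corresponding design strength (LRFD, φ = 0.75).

φR_n ≈ 268 kips (weld metal governs)

t_e = 0.707 × 0.3125 = 0.2209 in; L = 27 in.
Weld metal: φR_n = 0.75 × 0.6 × 100 × 0.2209 × 27 = 268.4 kips.
Base metal (shear rupture): φR_n = 0.75 × 0.6 × 65 × 0.375 × 27 = 296.2 kips.
Governing: weld metal.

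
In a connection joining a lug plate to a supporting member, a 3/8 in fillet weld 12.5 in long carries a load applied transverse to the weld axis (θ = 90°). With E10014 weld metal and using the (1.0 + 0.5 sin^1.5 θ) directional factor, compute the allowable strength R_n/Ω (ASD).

R_n/Ω ≈ 149 kips

E100XX → F_EXX = 100 ksi.
t_e = 0.707 × 0.375 = 0.2651 in; A_we = 0.2651 × 12.5 = 3.314 in².
Directional factor: 1.0 + 0.5 sin^1.5(90°) = 1.5.
F_nw = 0.6 × 100 × 1.5 = 90 ksi.
R_n/Ω = (90 × 3.314) / 2.0 = 149.1 kips.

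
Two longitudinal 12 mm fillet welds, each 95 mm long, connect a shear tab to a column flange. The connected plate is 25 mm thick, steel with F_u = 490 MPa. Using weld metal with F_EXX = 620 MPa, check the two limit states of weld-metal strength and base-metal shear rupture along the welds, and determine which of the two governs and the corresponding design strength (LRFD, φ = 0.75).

φR_n ≈ 450 kN (weld metal governs)

t_e = 0.707 × 12 = 8.484 mm; L = 190 mm.
Weld metal: φR_n = 0.75 × 0.6 × 620 × 8.484 × 190 × 10⁻³ = 449.7 kN.
Base metal (shear rupture): φR_n = 0.75 × 0.6 × 490 × 25 × 190 × 10⁻³ = 1047 kN.
Governing: weld metal.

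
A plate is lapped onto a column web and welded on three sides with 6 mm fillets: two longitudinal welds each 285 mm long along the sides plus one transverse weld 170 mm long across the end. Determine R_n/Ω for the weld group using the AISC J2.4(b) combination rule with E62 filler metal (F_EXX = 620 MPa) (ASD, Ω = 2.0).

t_e = 0.707 × 6 = 4.242 mm.
R_nwl = 0.6 × 620 × 4.242 × 570 × 10⁻³ = 899.5 kN (longitudinal, 2 welds).
R_nwt = 0.6 × 620 × 4.242 × 170 × 10⁻³ = 268.3 kN (transverse, base value).
(i) R_nwl + R_nwt = 1168 kN; (ii) 0.85 R_nwl + 1.5 R_nwt = 1167 kN.
R_n = max = 1168 kN [governs: (i)]; R_n/Ω = 583.9 kN.

R_n/Ω ≈ 584 kN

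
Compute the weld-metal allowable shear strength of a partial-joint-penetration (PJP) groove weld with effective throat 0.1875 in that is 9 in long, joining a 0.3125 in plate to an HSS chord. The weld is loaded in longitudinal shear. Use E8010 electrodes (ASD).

E80XX → F_EXX = 80 ksi.
Effective throat (given) t_e = 0.1875 in.
A_we = 0.1875 × 9 = 1.688 in².
F_nw = 0.6 F_EXX = 48 ksi.
R_n/Ω = (48 × 1.688) / 2.0 = 40.5 kips.

R_n/Ω ≈ 40.5 kips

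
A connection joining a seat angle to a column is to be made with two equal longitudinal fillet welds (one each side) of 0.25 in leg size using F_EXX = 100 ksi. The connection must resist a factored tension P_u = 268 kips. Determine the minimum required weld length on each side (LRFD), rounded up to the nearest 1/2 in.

Throat t_e = 0.707 × 0.25 = 0.1767 in.
φr_n = 0.75 × 0.6 × 100 × 0.1767 = 7.954 kips/in.
L_req = P_u / φr_n = 268 / 7.954 = 33.69 in total.
Per side: 33.69 / 2 = 16.85 in.
Round up → use L = 17 in on each side.

L = 17 in on each side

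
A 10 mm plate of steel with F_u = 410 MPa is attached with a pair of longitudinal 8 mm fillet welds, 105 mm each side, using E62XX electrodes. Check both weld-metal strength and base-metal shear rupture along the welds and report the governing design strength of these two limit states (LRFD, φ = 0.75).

φR_n ≈ 331 kN (weld metal governs)

E62XX → F_EXX = 620 MPa.
t_e = 0.707 × 8 = 5.656 mm; L = 210 mm.
Weld metal: φR_n = 0.75 × 0.6 × 620 × 5.656 × 210 × 10⁻³ = 331.4 kN.
Base metal (shear rupture): φR_n = 0.75 × 0.6 × 410 × 10 × 210 × 10⁻³ = 387.5 kN.
Governing: weld metal.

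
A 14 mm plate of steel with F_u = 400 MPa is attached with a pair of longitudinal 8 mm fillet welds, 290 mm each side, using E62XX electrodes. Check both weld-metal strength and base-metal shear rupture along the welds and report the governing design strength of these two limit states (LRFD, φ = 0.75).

φR_n ≈ 915 kN (weld metal governs)

E62XX → F_EXX = 620 MPa.
t_e = 0.707 × 8 = 5.656 mm; L = 580 mm.
Weld metal: φR_n = 0.75 × 0.6 × 620 × 5.656 × 580 × 10⁻³ = 915.3 kN.
Base metal (shear rupture): φR_n = 0.75 × 0.6 × 400 × 14 × 580 × 10⁻³ = 1462 kN.
Governing: weld metal.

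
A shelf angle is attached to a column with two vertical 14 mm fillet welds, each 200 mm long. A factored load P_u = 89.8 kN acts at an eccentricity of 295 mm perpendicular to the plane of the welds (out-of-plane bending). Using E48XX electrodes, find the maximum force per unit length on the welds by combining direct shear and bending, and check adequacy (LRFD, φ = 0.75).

f_max ≈ 2000 N/mm; adequate

E48XX → F_EXX = 480 MPa.
L_w = 2 × 200 = 400 mm; section modulus (unit throat) S = 2 × L²/6 = 13330 mm².
Direct shear f_v = P/L_w = 89.8×10³/400 = 224.5 N/mm.
Moment M = P × e = 89.8×10³ × 295 = 26491000 N·mm; bending f_b = M/S = 1987 N/mm.
f_max = √(f_v² + f_b²) = √(224.5² + 1987²) = 1999 N/mm.
φr_n = 0.75 × 0.6 × 480 × (0.707 × 14) = 2138 N/mm → adequate.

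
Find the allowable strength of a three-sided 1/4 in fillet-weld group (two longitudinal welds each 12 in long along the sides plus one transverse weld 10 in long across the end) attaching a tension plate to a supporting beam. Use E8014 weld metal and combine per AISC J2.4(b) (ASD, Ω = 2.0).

R_n/Ω ≈ 150 kip

E80XX → F_EXX = 80 ksi.
t_e = 0.707 × 0.25 = 0.1767 in.
R_nwl = 0.6 × 80 × 0.1767 × 24 = 203.6 kip (longitudinal, 2 welds).
R_nwt = 0.6 × 80 × 0.1767 × 10 = 84.84 kip (transverse, base value).
(i) R_nwl + R_nwt = 288.5 kip; (ii) 0.85 R_nwl + 1.5 R_nwt = 300.3 kip.
R_n = max = 300.3 kip [governs: (ii)]; R_n/Ω = 150.2 kip.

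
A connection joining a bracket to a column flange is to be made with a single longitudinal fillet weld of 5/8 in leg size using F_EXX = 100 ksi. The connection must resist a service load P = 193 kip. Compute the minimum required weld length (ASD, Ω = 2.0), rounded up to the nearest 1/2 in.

Throat t_e = 0.707 × 0.625 = 0.4419 in.
r_n/Ω = (0.6 × 100 × 0.4419) / 2.0 = 13.26 kip/in.
L_req = P / (r_n/Ω) = 193 / 13.26 = 14.56 in total.
Round up → use L = 15 in.

L = 15 in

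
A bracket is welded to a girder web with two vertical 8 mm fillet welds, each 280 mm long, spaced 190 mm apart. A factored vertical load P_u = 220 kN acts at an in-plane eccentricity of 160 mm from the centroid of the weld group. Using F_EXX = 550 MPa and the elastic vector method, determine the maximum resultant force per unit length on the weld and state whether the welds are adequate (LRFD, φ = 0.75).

Total weld length L_w = 560 mm. Treat welds as unit-width lines.
Polar moment about centroid: J = 2[d³/12 + d(b/2)²] = 2[280³/12 + 280×95²] = 8713000 mm³.
Direct shear f_v = P/L_w = 220×10³ / 560 = 392.9 N/mm (vertical).
Torsion M = P·e = 220×10³ × 160 = 35200000 N·mm.
Critical point at (x, y) = (95, 140) from centroid. f_tx = M·y/J = 565.6 N/mm; f_ty = M·x/J = 383.8 N/mm.
Resultant f_max = √[f_tx² + (f_v + f_ty)²] = √[565.6² + (392.9 + 383.8)²] = 960.8 N/mm.
Capacity per unit length: φr_n = 0.75 × 0.6 × 550 × (0.707 × 8) = 1400 N/mm.
960.8 ≤ 1400 → adequate.

f_max ≈ 961 N/mm; adequate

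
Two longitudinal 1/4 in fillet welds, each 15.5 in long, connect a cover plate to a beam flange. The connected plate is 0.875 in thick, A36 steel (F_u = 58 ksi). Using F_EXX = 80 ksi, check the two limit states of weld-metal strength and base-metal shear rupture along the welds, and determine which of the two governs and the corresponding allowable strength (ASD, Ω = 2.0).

R_n/Ω ≈ 132 kips (weld metal governs)

t_e = 0.707 × 0.25 = 0.1767 in; L = 31 in.
Weld metal: R_n/Ω = (1/2.0) × 0.6 × 80 × 0.1767 × 31 = 131.5 kips.
Base metal (shear rupture): R_n/Ω = (1/2.0) × 0.6 × 58 × 0.875 × 31 = 472 kips.
Governing: weld metal.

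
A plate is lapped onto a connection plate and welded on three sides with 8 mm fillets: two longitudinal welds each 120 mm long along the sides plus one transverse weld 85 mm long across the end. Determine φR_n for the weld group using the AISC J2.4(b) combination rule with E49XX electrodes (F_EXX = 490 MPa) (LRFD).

φR_n ≈ 413 kN

t_e = 0.707 × 8 = 5.656 mm.
R_nwl = 0.6 × 490 × 5.656 × 240 × 10⁻³ = 399.1 kN (longitudinal, 2 welds).
R_nwt = 0.6 × 490 × 5.656 × 85 × 10⁻³ = 141.3 kN (transverse, base value).
(i) R_nwl + R_nwt = 540.4 kN; (ii) 0.85 R_nwl + 1.5 R_nwt = 551.2 kN.
R_n = max = 551.2 kN [governs: (ii)]; φR_n = 413.4 kN.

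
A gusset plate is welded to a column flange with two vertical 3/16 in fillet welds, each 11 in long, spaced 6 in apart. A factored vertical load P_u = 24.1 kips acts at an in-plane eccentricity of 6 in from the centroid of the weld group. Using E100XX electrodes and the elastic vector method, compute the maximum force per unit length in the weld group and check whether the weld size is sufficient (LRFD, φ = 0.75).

E100XX → F_EXX = 100 ksi.
Total weld length L_w = 22 in. Treat welds as unit-width lines.
Polar moment about centroid: J = 2[d³/12 + d(b/2)²] = 2[11³/12 + 11×3²] = 419.8 in³.
Direct shear f_v = P/L_w = 24.1 / 22 = 1.095 kip/in (vertical).
Torsion M = P·e = 24.1 × 6 = 144.6 kip·in.
Critical point at (x, y) = (3, 5.5) from centroid. f_tx = M·y/J = 1.894 kip/in; f_ty = M·x/J = 1.033 kip/in.
Resultant f_max = √[f_tx² + (f_v + f_ty)²] = √[1.894² + (1.095 + 1.033)²] = 2.85 kip/in.
Capacity per unit length: φr_n = 0.75 × 0.6 × 100 × (0.707 × 0.1875) = 5.965 kip/in.
2.85 ≤ 5.965 → adequate.

f_max ≈ 2.85 kip/in; adequate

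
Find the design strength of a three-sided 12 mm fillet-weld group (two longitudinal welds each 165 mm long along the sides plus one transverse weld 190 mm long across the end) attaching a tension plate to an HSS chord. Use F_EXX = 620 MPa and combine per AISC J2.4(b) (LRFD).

φR_n ≈ 1340 kN

t_e = 0.707 × 12 = 8.484 mm.
R_nwl = 0.6 × 620 × 8.484 × 330 × 10⁻³ = 1041 kN (longitudinal, 2 welds).
R_nwt = 0.6 × 620 × 8.484 × 190 × 10⁻³ = 599.6 kN (transverse, base value).
(i) R_nwl + R_nwt = 1641 kN; (ii) 0.85 R_nwl + 1.5 R_nwt = 1785 kN.
R_n = max = 1785 kN [governs: (ii)]; φR_n = 1339 kN.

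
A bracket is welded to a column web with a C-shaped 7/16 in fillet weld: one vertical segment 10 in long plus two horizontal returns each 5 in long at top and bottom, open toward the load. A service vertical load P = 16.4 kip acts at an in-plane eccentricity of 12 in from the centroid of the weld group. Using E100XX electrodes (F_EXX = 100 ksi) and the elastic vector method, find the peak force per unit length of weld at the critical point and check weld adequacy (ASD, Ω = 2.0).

f_max ≈ 3.74 kip/in; adequate

Total weld length L_w = 20 in. Treat welds as unit-width lines.
Centroid: x̄ = 2×5×2.5 / 20 = 1.25 in from the vertical weld.
Polar moment about centroid: J = I_x + I_y = [10³/12 + 2×5×5²] + [10×1.25² + 2(5³/12 + 5×1.25²)] = 385.4 in³.
Direct shear f_v = P/L_w = 16.4 / 20 = 0.82 kip/in (vertical).
Torsion M = P·e = 16.4 × 12 = 196.8 kip·in.
Critical point at (x, y) = (3.75, 5) from centroid. f_tx = M·y/J = 2.553 kip/in; f_ty = M·x/J = 1.915 kip/in.
Resultant f_max = √[f_tx² + (f_v + f_ty)²] = √[2.553² + (0.82 + 1.915)²] = 3.741 kip/in.
Capacity per unit length: r_n/Ω = (1/2.0) × 0.6 × 100 × (0.707 × 0.4375) = 9.279 kip/in.
3.741 ≤ 9.279 → adequate.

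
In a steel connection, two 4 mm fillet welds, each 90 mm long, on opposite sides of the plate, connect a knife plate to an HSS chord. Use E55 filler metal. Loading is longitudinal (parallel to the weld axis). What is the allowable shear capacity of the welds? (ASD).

R_n/Ω ≈ 84 kN

E55XX → F_EXX = 550 MPa.
Effective throat t_e = 0.707 × 4 = 2.828 mm.
Total length L = 180 mm; A_we = 2.828 × 180 = 509 mm².
F_nw = 0.6 F_EXX = 0.6 × 550 = 330 MPa.
R_n = 330 × 509 × 10⁻³ = 168 kN; R_n/Ω = 168/2.0 = 83.99 kN.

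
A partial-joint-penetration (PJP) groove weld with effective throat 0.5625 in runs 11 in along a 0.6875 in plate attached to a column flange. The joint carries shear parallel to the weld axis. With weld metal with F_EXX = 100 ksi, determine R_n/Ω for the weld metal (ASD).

R_n/Ω ≈ 186 kip

Effective throat (given) t_e = 0.5625 in.
A_we = 0.5625 × 11 = 6.188 in².
F_nw = 0.6 F_EXX = 60 ksi.
R_n/Ω = (60 × 6.188) / 2.0 = 185.6 kip.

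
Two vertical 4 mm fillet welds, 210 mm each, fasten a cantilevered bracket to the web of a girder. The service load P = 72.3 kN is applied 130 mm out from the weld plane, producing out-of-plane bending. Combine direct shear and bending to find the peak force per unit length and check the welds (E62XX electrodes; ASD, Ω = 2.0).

E62XX → F_EXX = 620 MPa.
L_w = 2 × 210 = 420 mm; section modulus (unit throat) S = 2 × L²/6 = 14700 mm².
Direct shear f_v = P/L_w = 72.3×10³/420 = 172.1 N/mm.
Moment M = P × e = 72.3×10³ × 130 = 9399000 N·mm; bending f_b = M/S = 639.4 N/mm.
f_max = √(f_v² + f_b²) = √(172.1² + 639.4²) = 662.2 N/mm.
r_n/Ω = (1/2.0) × 0.6 × 620 × (0.707 × 4) = 526 N/mm → NOT adequate.

f_max ≈ 662 N/mm; NOT adequate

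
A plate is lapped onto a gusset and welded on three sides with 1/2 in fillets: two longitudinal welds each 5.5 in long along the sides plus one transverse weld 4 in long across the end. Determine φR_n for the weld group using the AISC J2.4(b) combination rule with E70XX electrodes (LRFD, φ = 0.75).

E70XX → F_EXX = 70 ksi.
t_e = 0.707 × 0.5 = 0.3535 in.
R_nwl = 0.6 × 70 × 0.3535 × 11 = 163.3 kips (longitudinal, 2 welds).
R_nwt = 0.6 × 70 × 0.3535 × 4 = 59.39 kips (transverse, base value).
(i) R_nwl + R_nwt = 222.7 kips; (ii) 0.85 R_nwl + 1.5 R_nwt = 227.9 kips.
R_n = max = 227.9 kips [governs: (ii)]; φR_n = 170.9 kips.

φR_n ≈ 171 kips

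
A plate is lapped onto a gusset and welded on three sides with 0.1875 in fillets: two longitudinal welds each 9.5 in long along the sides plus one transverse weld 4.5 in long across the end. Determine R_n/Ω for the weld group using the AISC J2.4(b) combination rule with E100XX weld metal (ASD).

E100XX → F_EXX = 100 ksi.
t_e = 0.707 × 0.1875 = 0.1326 in.
R_nwl = 0.6 × 100 × 0.1326 × 19 = 151.1 kip (longitudinal, 2 welds).
R_nwt = 0.6 × 100 × 0.1326 × 4.5 = 35.79 kip (transverse, base value).
(i) R_nwl + R_nwt = 186.9 kip; (ii) 0.85 R_nwl + 1.5 R_nwt = 182.1 kip.
R_n = max = 186.9 kip [governs: (i)]; R_n/Ω = 93.46 kip.

R_n/Ω ≈ 93.5 kip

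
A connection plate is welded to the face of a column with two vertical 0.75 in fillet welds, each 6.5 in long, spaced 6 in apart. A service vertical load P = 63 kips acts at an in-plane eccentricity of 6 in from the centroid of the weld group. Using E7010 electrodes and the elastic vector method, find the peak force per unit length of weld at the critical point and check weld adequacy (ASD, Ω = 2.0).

f_max ≈ 14 kip/in; NOT adequate

E70XX → F_EXX = 70 ksi.
Total weld length L_w = 13 in. Treat welds as unit-width lines.
Polar moment about centroid: J = 2[d³/12 + d(b/2)²] = 2[6.5³/12 + 6.5×3²] = 162.8 in³.
Direct shear f_v = P/L_w = 63 / 13 = 4.846 kip/in (vertical).
Torsion M = P·e = 63 × 6 = 378 kip·in.
Critical point at (x, y) = (3, 3.25) from centroid. f_tx = M·y/J = 7.547 kip/in; f_ty = M·x/J = 6.967 kip/in.
Resultant f_max = √[f_tx² + (f_v + f_ty)²] = √[7.547² + (4.846 + 6.967)²] = 14.02 kip/in.
Capacity per unit length: r_n/Ω = (1/2.0) × 0.6 × 70 × (0.707 × 0.75) = 11.14 kip/in.
14.02 > 11.14 → NOT adequate.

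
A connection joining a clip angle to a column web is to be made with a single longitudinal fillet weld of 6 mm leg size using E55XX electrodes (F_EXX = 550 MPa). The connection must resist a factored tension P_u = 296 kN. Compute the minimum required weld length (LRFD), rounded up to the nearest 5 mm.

L = 285 mm

Throat t_e = 0.707 × 6 = 4.242 mm.
φr_n = 0.75 × 0.6 × 550 × 4.242 × 10⁻³ = 1.05 kN/mm.
L_req = P_u / φr_n = 296 / 1.05 = 281.9 mm total.
Round up → use L = 285 mm.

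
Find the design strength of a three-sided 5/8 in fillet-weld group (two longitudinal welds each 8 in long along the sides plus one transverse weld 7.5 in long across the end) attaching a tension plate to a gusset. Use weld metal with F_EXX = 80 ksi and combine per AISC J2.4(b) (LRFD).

t_e = 0.707 × 0.625 = 0.4419 in.
R_nwl = 0.6 × 80 × 0.4419 × 16 = 339.4 kip (longitudinal, 2 welds).
R_nwt = 0.6 × 80 × 0.4419 × 7.5 = 159.1 kip (transverse, base value).
(i) R_nwl + R_nwt = 498.4 kip; (ii) 0.85 R_nwl + 1.5 R_nwt = 527.1 kip.
R_n = max = 527.1 kip [governs: (ii)]; φR_n = 395.3 kip.

φR_n ≈ 395 kip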